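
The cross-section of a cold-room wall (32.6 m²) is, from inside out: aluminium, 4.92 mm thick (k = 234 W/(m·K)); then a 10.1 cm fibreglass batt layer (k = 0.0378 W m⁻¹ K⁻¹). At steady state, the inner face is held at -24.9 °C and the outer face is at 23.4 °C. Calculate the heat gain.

Series thermal resistances, inner to outer:
  R_aluminium = L/(kA) = 0.00492/(234·32.6) = 6.450×10^-7 K/W
  R_fibreglass batt = L/(kA) = 0.101/(0.0378·32.6) = 0.08196 K/W
ΣR = 6.450×10^-7 + 0.08196 = 0.08196 K/W
Q = ΔT/ΣR = (-24.9 °C − 23.4 °C)/0.08196 = -589 W
(Negative Q ⇒ heat flows inward; heat gain = 589 W.)

Q = 589 W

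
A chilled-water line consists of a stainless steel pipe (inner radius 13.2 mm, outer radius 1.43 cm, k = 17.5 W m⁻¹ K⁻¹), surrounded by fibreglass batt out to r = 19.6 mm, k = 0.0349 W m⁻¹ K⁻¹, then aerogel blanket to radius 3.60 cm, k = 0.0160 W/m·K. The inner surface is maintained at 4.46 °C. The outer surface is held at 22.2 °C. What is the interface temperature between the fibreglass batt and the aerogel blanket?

T = 7.87 °C

Treat each layer as a resistance in series:
  R'_stainless steel = ln(0.0143/0.0132)/(2πk) = 0.08004/(2π·17.5) = 7.280×10^-4 m·K/W
  R'_fibreglass batt = ln(0.0196/0.0143)/(2πk) = 0.3153/(2π·0.0349) = 1.438 m·K/W
  R'_aerogel blanket = ln(0.0360/0.0196)/(2πk) = 0.6080/(2π·0.0160) = 6.048 m·K/W
ΣR = 7.280×10^-4 + 1.438 + 6.048 = 7.487 m·K/W
Q' = ΔT/ΣR = (4.46 °C − 22.2 °C)/7.487 = -2.369 W/m
From the inner boundary to the fibreglass batt/aerogel blanket interface, ΣR_partial = 1.439 m·K/W.
T_interface = T_in − Q'·ΣR_partial = 4.46 °C − (-2.369)(1.439) = 7.87 °C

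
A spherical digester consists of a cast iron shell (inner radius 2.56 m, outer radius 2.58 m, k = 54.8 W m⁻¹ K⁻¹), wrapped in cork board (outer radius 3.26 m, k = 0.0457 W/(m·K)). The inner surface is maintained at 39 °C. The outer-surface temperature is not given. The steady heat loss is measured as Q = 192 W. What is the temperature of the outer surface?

T_out = 12.0 °C

Series resistances:
  R_cast iron = (1/2.56 − 1/2.58)/(4πk) = 0.003028/(4π·54.8) = 4.397×10^-6 K/W
  R_cork board = (1/2.58 − 1/3.26)/(4πk) = 0.08085/(4π·0.0457) = 0.1408 K/W
ΣR = 0.1408 K/W
ΔT = Q·ΣR = 192 × 0.1408 = 27.03 K
Heat flows outward, so T_out = T_in − ΔT = 39 − 27.03 = 12.0 °C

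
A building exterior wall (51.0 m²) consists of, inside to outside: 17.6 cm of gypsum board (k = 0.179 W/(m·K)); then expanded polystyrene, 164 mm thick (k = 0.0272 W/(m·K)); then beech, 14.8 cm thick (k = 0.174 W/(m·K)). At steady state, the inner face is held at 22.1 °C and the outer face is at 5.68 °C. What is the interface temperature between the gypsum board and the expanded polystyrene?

T = 20.0 °C

Series thermal resistances, inner to outer:
  R_gypsum board = L/(kA) = 0.176/(0.179·51.0) = 0.01928 K/W
  R_expanded polystyrene = L/(kA) = 0.164/(0.0272·51.0) = 0.1182 K/W
  R_beech = L/(kA) = 0.148/(0.174·51.0) = 0.01668 K/W
ΣR = 0.01928 + 0.1182 + 0.01668 = 0.1542 K/W
Q = ΔT/ΣR = (22.1 °C − 5.68 °C)/0.1542 = 106.5 W
From the inner boundary to the gypsum board/expanded polystyrene interface, ΣR_partial = 0.01928 K/W.
T_interface = T_in − Q·ΣR_partial = 22.1 °C − (106.5)(0.01928) = 20.0 °C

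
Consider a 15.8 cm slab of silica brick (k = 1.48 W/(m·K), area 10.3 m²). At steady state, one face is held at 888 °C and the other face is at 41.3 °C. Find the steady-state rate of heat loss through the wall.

Q = kA·ΔT/L = 1.48 × 10.3 × |888 °C − 41.3 °C| / 0.158 = 81700 W

Q = 81.7 kW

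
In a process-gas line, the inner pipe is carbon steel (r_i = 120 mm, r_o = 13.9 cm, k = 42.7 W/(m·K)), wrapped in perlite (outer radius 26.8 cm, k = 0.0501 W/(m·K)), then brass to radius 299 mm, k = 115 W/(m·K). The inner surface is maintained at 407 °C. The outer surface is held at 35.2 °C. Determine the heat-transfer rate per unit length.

Resistance network (inner→outer):
  R'_carbon steel = ln(0.139/0.120)/(2πk) = 0.1470/(2π·42.7) = 5.478×10^-4 m·K/W
  R'_perlite = ln(0.268/0.139)/(2πk) = 0.6565/(2π·0.0501) = 2.086 m·K/W
  R'_brass = ln(0.299/0.268)/(2πk) = 0.1095/(2π·115) = 1.515×10^-4 m·K/W
ΣR = 5.478×10^-4 + 2.086 + 1.515×10^-4 = 2.087 m·K/W
Q' = ΔT/ΣR = (407 °C − 35.2 °C)/2.087 = 178 W/m

Q' = 178 W/m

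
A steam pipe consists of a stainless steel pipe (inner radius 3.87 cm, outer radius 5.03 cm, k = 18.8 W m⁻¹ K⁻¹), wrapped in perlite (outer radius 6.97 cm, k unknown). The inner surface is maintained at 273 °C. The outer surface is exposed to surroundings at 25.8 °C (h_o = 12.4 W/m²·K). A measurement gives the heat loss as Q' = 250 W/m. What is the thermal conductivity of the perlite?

k = 0.0647 W/m·K

ΣR = ΔT/Q' = |273 − 25.8|/250 = 0.9888 m·K/W
Known resistances:
  R'_stainless steel = ln(0.0503/0.0387)/(2πk) = 0.2622/(2π·18.8) = 0.002219 m·K/W
  R'_conv,out = 1/(2πr h) = 1/(2π·0.0697·12.4) = 0.1841 m·K/W
R_perlite = ΣR − ΣR_known = 0.9888 − 0.1863 = 0.8025 m·K/W
ln(r₂/r₁)/(2πk) = 0.8025 ⇒ k = 0.3262/(2π·0.8025) = 0.0647 W/m·K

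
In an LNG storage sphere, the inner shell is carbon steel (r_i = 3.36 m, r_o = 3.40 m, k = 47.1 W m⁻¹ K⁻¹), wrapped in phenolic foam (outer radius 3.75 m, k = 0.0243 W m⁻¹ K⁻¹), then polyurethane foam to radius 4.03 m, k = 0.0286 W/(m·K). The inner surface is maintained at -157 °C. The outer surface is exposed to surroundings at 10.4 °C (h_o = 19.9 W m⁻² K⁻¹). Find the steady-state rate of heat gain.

Resistance network (inner→outer):
  R_carbon steel = (1/3.36 − 1/3.40)/(4πk) = 0.003501/(4π·47.1) = 5.916×10^-6 K/W
  R_phenolic foam = (1/3.40 − 1/3.75)/(4πk) = 0.02745/(4π·0.0243) = 0.08990 K/W
  R_polyurethane foam = (1/3.75 − 1/4.03)/(4πk) = 0.01853/(4π·0.0286) = 0.05155 K/W
  R_conv,out = 1/(4πr²h) = 1/(4π·4.03²·19.9) = 2.462×10^-4 K/W
ΣR = 5.916×10^-6 + 0.08990 + 0.05155 + 2.462×10^-4 = 0.1417 K/W
Q = ΔT/ΣR = (-157 °C − 10.4 °C)/0.1417 = -1180 W
(Negative Q ⇒ heat flows inward; heat gain = 1180 W.)

Q = 1180 W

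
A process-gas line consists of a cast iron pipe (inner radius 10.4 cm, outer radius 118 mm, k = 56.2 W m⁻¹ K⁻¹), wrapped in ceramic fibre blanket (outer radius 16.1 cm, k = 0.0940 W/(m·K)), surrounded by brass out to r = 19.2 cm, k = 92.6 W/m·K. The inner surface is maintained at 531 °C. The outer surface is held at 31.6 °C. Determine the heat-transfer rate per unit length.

Treat each layer as a resistance in series:
  R'_cast iron = ln(0.118/0.104)/(2πk) = 0.1263/(2π·56.2) = 3.577×10^-4 m·K/W
  R'_ceramic fibre blanket = ln(0.161/0.118)/(2πk) = 0.3107/(2π·0.0940) = 0.5261 m·K/W
  R'_brass = ln(0.192/0.161)/(2πk) = 0.1761/(2π·92.6) = 3.027×10^-4 m·K/W
ΣR = 3.577×10^-4 + 0.5261 + 3.027×10^-4 = 0.5268 m·K/W
Q' = ΔT/ΣR = (531 °C − 31.6 °C)/0.5268 = 948 W/m

Q' = 948 W/m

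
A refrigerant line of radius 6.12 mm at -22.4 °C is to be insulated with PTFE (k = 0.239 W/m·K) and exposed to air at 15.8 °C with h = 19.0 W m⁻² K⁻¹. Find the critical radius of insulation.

For a cylinder, r_cr = k_ins/h = 0.239/19.0 = 0.0126 m = 1.26 cm

r_cr = 1.26 cm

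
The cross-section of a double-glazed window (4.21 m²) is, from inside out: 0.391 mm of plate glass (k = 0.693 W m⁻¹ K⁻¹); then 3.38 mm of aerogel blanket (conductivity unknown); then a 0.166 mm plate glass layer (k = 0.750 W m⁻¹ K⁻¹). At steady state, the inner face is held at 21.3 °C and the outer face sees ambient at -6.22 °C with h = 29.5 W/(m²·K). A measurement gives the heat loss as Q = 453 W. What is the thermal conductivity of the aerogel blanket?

ΣR = ΔT/Q = |21.3 − -6.22|/453 = 0.06075 K/W
Known resistances:
  R_plate glass = L/(kA) = 3.91×10^-4/(0.693·4.21) = 1.340×10^-4 K/W
  R_plate glass = L/(kA) = 1.66×10^-4/(0.750·4.21) = 5.257×10^-5 K/W
  R_conv,out = 1/(hA) = 1/(29.5·4.21) = 0.008052 K/W
R_aerogel blanket = ΣR − ΣR_known = 0.06075 − 0.008239 = 0.05251 K/W
L/(kA) = 0.05251 ⇒ k = 0.00338/(0.05251·4.21) = 0.0153 W/m·K

k = 0.0153 W/m·K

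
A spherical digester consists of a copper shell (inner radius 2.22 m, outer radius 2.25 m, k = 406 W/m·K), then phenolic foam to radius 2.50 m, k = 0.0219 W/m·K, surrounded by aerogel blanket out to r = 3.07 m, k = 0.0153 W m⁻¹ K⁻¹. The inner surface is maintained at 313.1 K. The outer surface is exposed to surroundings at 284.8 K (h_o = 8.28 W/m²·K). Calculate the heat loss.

Q = 51.6 W

Resistance network (inner→outer):
  R_copper = (1/2.22 − 1/2.25)/(4πk) = 0.006006/(4π·406) = 1.177×10^-6 K/W
  R_phenolic foam = (1/2.25 − 1/2.50)/(4πk) = 0.04444/(4π·0.0219) = 0.1615 K/W
  R_aerogel blanket = (1/2.50 − 1/3.07)/(4πk) = 0.07427/(4π·0.0153) = 0.3863 K/W
  R_conv,out = 1/(4πr²h) = 1/(4π·3.07²·8.28) = 0.001020 K/W
ΣR = 1.177×10^-6 + 0.1615 + 0.3863 + 0.001020 = 0.5488 K/W
Q = ΔT/ΣR = (313.1 K − 284.8 K)/0.5488 = 51.6 W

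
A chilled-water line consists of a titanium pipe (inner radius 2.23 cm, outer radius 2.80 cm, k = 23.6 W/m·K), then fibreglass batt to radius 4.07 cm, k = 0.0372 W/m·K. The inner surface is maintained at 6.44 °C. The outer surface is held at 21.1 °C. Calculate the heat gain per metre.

Q' = 9.15 W/m

Series thermal resistances, inner to outer:
  R'_titanium = ln(0.0280/0.0223)/(2πk) = 0.2276/(2π·23.6) = 0.001535 m·K/W
  R'_fibreglass batt = ln(0.0407/0.0280)/(2πk) = 0.3740/(2π·0.0372) = 1.600 m·K/W
ΣR = 0.001535 + 1.600 = 1.602 m·K/W
Q' = ΔT/ΣR = (6.44 °C − 21.1 °C)/1.602 = -9.15 W/m
(Negative Q' ⇒ heat flows inward; heat gain = 9.15 W/m.)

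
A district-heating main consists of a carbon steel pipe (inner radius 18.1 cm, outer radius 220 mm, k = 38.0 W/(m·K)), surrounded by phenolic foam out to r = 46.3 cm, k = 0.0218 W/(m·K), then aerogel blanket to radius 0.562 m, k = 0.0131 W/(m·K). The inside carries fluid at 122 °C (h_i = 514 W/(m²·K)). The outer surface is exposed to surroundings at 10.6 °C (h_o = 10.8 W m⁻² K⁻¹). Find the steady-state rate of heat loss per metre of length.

Treat each layer as a resistance in series:
  R'_conv,in = 1/(2πr h) = 1/(2π·0.181·514) = 0.001711 m·K/W
  R'_carbon steel = ln(0.220/0.181)/(2πk) = 0.1951/(2π·38.0) = 8.173×10^-4 m·K/W
  R'_phenolic foam = ln(0.463/0.220)/(2πk) = 0.7441/(2π·0.0218) = 5.432 m·K/W
  R'_aerogel blanket = ln(0.562/0.463)/(2πk) = 0.1938/(2π·0.0131) = 2.354 m·K/W
  R'_conv,out = 1/(2πr h) = 1/(2π·0.562·10.8) = 0.02622 m·K/W
ΣR = 0.001711 + 8.173×10^-4 + 5.432 + 2.354 + 0.02622 = 7.815 m·K/W
Q' = ΔT/ΣR = (122 °C − 10.6 °C)/7.815 = 14.3 W/m

Q' = 14.3 W/m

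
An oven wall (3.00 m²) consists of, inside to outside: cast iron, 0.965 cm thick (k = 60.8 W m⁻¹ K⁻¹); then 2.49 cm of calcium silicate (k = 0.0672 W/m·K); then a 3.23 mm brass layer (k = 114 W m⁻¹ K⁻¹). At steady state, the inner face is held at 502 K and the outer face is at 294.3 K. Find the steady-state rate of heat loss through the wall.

Treat each layer as a resistance in series:
  R_cast iron = L/(kA) = 0.00965/(60.8·3.00) = 5.291×10^-5 K/W
  R_calcium silicate = L/(kA) = 0.0249/(0.0672·3.00) = 0.1235 K/W
  R_brass = L/(kA) = 0.00323/(114·3.00) = 9.444×10^-6 K/W
ΣR = 5.291×10^-5 + 0.1235 + 9.444×10^-6 = 0.1236 K/W
Q = ΔT/ΣR = (502 K − 294.3 K)/0.1236 = 1680 W

Q = 1680 W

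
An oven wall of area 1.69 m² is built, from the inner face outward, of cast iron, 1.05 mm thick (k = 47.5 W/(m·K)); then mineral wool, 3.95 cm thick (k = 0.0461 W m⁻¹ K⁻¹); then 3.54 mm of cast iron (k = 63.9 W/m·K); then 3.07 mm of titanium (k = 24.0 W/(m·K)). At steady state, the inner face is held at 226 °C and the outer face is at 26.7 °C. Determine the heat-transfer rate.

Series thermal resistances, inner to outer:
  R_cast iron = L/(kA) = 0.00105/(47.5·1.69) = 1.308×10^-5 K/W
  R_mineral wool = L/(kA) = 0.0395/(0.0461·1.69) = 0.5070 K/W
  R_cast iron = L/(kA) = 0.00354/(63.9·1.69) = 3.278×10^-5 K/W
  R_titanium = L/(kA) = 0.00307/(24.0·1.69) = 7.569×10^-5 K/W
ΣR = 1.308×10^-5 + 0.5070 + 3.278×10^-5 + 7.569×10^-5 = 0.5071 K/W
Q = ΔT/ΣR = (226 °C − 26.7 °C)/0.5071 = 393 W

Q = 393 W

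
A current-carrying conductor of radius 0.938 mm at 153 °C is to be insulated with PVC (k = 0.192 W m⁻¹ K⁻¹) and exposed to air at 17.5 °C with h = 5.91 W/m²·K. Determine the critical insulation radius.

For a cylinder, r_cr = k_ins/h = 0.192/5.91 = 0.0325 m = 3.25 cm

r_cr = 3.25 cm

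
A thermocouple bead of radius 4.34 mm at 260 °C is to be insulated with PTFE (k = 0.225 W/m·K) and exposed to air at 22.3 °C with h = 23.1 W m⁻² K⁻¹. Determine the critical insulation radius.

For a sphere, r_cr = 2k_ins/h = 2·0.225/23.1 = 0.0195 m = 1.95 cm

r_cr = 1.95 cm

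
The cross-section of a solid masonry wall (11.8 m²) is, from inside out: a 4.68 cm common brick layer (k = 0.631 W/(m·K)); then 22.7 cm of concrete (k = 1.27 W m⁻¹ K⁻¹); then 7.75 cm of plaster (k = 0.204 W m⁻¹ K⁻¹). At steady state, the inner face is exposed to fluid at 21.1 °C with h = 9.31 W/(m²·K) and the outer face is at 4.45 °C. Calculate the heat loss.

Q = 265 W

Treat each layer as a resistance in series:
  R_conv,in = 1/(hA) = 1/(9.31·11.8) = 0.009103 K/W
  R_common brick = L/(kA) = 0.0468/(0.631·11.8) = 0.006285 K/W
  R_concrete = L/(kA) = 0.227/(1.27·11.8) = 0.01515 K/W
  R_plaster = L/(kA) = 0.0775/(0.204·11.8) = 0.03220 K/W
ΣR = 0.009103 + 0.006285 + 0.01515 + 0.03220 = 0.06274 K/W
Q = ΔT/ΣR = (21.1 °C − 4.45 °C)/0.06274 = 265 W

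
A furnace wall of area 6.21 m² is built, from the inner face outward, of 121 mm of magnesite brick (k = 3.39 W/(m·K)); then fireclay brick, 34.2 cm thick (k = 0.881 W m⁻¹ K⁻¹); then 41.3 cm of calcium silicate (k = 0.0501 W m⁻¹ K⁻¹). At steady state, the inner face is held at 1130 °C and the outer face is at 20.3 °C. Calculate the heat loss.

Series thermal resistances, inner to outer:
  R_magnesite brick = L/(kA) = 0.121/(3.39·6.21) = 0.005748 K/W
  R_fireclay brick = L/(kA) = 0.342/(0.881·6.21) = 0.06251 K/W
  R_calcium silicate = L/(kA) = 0.413/(0.0501·6.21) = 1.327 K/W
ΣR = 0.005748 + 0.06251 + 1.327 = 1.395 K/W
Q = ΔT/ΣR = (1130 °C − 20.3 °C)/1.395 = 795 W

Q = 795 W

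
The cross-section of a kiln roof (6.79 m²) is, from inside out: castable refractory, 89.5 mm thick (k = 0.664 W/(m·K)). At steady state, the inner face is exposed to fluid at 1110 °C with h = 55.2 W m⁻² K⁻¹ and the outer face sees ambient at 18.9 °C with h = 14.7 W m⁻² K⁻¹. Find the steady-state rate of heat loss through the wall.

Treat each layer as a resistance in series:
  R_conv,in = 1/(hA) = 1/(55.2·6.79) = 0.002668 K/W
  R_castable refractory = L/(kA) = 0.0895/(0.664·6.79) = 0.01985 K/W
  R_conv,out = 1/(hA) = 1/(14.7·6.79) = 0.01002 K/W
ΣR = 0.002668 + 0.01985 + 0.01002 = 0.03254 K/W
Q = ΔT/ΣR = (1110 °C − 18.9 °C)/0.03254 = 33500 W

Q = 33500 W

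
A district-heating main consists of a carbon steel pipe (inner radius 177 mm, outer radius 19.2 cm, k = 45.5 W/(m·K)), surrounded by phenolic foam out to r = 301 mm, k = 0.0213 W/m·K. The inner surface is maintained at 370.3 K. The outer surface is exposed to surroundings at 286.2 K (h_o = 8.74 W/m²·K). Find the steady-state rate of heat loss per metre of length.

Q' = 24.6 W/m

Resistance network (inner→outer):
  R'_carbon steel = ln(0.192/0.177)/(2πk) = 0.08135/(2π·45.5) = 2.845×10^-4 m·K/W
  R'_phenolic foam = ln(0.301/0.192)/(2πk) = 0.4496/(2π·0.0213) = 3.360 m·K/W
  R'_conv,out = 1/(2πr h) = 1/(2π·0.301·8.74) = 0.06050 m·K/W
ΣR = 2.845×10^-4 + 3.360 + 0.06050 = 3.421 m·K/W
Q' = ΔT/ΣR = (370.3 K − 286.2 K)/3.421 = 24.6 W/m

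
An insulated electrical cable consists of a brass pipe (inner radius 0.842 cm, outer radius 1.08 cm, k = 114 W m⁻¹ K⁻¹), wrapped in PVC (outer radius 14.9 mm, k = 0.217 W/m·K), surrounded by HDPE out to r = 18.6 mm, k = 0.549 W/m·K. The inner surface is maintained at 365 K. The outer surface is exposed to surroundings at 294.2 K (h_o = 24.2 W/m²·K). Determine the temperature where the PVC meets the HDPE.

T = 339.4 K

Treat each layer as a resistance in series:
  R'_brass = ln(0.0108/0.00842)/(2πk) = 0.2489/(2π·114) = 3.475×10^-4 m·K/W
  R'_PVC = ln(0.0149/0.0108)/(2πk) = 0.3218/(2π·0.217) = 0.2360 m·K/W
  R'_HDPE = ln(0.0186/0.0149)/(2πk) = 0.2218/(2π·0.549) = 0.06430 m·K/W
  R'_conv,out = 1/(2πr h) = 1/(2π·0.0186·24.2) = 0.3536 m·K/W
ΣR = 3.475×10^-4 + 0.2360 + 0.06430 + 0.3536 = 0.6542 m·K/W
Q' = ΔT/ΣR = (365 K − 294.2 K)/0.6542 = 108.2 W/m
From the inner boundary to the PVC/HDPE interface, ΣR_partial = 0.2363 m·K/W.
T_interface = T_in − Q'·ΣR_partial = 365 K − (108.2)(0.2363) = 339.4 K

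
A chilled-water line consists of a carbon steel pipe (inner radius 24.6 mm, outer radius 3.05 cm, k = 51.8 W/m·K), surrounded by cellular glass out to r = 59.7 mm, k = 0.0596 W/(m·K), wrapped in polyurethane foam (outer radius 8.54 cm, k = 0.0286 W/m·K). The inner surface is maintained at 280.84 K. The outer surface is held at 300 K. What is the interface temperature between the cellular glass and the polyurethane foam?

T = 289.9 K

Resistance network (inner→outer):
  R'_carbon steel = ln(0.0305/0.0246)/(2πk) = 0.2150/(2π·51.8) = 6.605×10^-4 m·K/W
  R'_cellular glass = ln(0.0597/0.0305)/(2πk) = 0.6716/(2π·0.0596) = 1.793 m·K/W
  R'_polyurethane foam = ln(0.0854/0.0597)/(2πk) = 0.3580/(2π·0.0286) = 1.992 m·K/W
ΣR = 6.605×10^-4 + 1.793 + 1.992 = 3.786 m·K/W
Q' = ΔT/ΣR = (280.84 K − 300 K)/3.786 = -5.061 W/m
From the inner boundary to the cellular glass/polyurethane foam interface, ΣR_partial = 1.794 m·K/W.
T_interface = T_in − Q'·ΣR_partial = 280.84 K − (-5.061)(1.794) = 289.9 K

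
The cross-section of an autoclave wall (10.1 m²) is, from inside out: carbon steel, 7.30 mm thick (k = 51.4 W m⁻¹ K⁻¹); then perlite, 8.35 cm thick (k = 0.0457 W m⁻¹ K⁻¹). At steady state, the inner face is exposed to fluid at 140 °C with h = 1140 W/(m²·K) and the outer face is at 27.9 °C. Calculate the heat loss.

Q = 619 W

Series thermal resistances, inner to outer:
  R_conv,in = 1/(hA) = 1/(1140·10.1) = 8.685×10^-5 K/W
  R_carbon steel = L/(kA) = 0.00730/(51.4·10.1) = 1.406×10^-5 K/W
  R_perlite = L/(kA) = 0.0835/(0.0457·10.1) = 0.1809 K/W
ΣR = 8.685×10^-5 + 1.406×10^-5 + 0.1809 = 0.1810 K/W
Q = ΔT/ΣR = (140 °C − 27.9 °C)/0.1810 = 619 W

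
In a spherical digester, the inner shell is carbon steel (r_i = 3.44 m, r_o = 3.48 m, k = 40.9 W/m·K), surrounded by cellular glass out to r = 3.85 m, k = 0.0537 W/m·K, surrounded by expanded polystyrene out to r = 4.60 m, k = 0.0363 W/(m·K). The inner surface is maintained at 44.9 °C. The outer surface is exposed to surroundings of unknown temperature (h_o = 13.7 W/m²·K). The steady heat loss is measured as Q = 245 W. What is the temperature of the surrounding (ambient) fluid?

T_out = 12.1 °C

Series resistances:
  R_carbon steel = (1/3.44 − 1/3.48)/(4πk) = 0.003341/(4π·40.9) = 6.501×10^-6 K/W
  R_cellular glass = (1/3.48 − 1/3.85)/(4πk) = 0.02762/(4π·0.0537) = 0.04092 K/W
  R_expanded polystyrene = (1/3.85 − 1/4.60)/(4πk) = 0.04235/(4π·0.0363) = 0.09284 K/W
  R_conv,out = 1/(4πr²h) = 1/(4π·4.60²·13.7) = 2.745×10^-4 K/W
ΣR = 0.1340 K/W
ΔT = Q·ΣR = 245 × 0.1340 = 32.83 K
Heat flows outward, so T_out = T_in − ΔT = 44.9 − 32.83 = 12.1 °C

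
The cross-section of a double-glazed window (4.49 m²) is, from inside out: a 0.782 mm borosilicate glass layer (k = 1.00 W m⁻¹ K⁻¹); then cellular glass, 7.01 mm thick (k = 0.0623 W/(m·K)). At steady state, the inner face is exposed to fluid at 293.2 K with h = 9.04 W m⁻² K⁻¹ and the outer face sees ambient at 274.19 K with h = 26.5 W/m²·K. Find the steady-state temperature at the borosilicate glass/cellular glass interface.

T = 285.1 K

Treat each layer as a resistance in series:
  R_conv,in = 1/(hA) = 1/(9.04·4.49) = 0.02464 K/W
  R_borosilicate glass = L/(kA) = 7.82×10^-4/(1.00·4.49) = 1.742×10^-4 K/W
  R_cellular glass = L/(kA) = 0.00701/(0.0623·4.49) = 0.02506 K/W
  R_conv,out = 1/(hA) = 1/(26.5·4.49) = 0.008404 K/W
ΣR = 0.02464 + 1.742×10^-4 + 0.02506 + 0.008404 = 0.05828 K/W
Q = ΔT/ΣR = (293.2 K − 274.19 K)/0.05828 = 326.2 W
From the inner boundary to the borosilicate glass/cellular glass interface, ΣR_partial = 0.02481 K/W.
T_interface = T_in − Q·ΣR_partial = 293.2 K − (326.2)(0.02481) = 285.1 K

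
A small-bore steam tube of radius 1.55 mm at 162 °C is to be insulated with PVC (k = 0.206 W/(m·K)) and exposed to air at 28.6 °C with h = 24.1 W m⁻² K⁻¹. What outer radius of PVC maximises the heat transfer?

r_cr = 0.855 cm

For a cylinder, r_cr = k_ins/h = 0.206/24.1 = 0.00855 m = 0.855 cm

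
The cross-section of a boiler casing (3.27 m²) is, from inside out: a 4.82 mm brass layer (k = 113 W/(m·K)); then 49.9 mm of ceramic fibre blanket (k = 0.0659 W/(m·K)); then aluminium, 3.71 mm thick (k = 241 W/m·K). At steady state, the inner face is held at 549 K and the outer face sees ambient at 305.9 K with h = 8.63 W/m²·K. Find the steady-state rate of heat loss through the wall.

Treat each layer as a resistance in series:
  R_brass = L/(kA) = 0.00482/(113·3.27) = 1.304×10^-5 K/W
  R_ceramic fibre blanket = L/(kA) = 0.0499/(0.0659·3.27) = 0.2316 K/W
  R_aluminium = L/(kA) = 0.00371/(241·3.27) = 4.708×10^-6 K/W
  R_conv,out = 1/(hA) = 1/(8.63·3.27) = 0.03544 K/W
ΣR = 1.304×10^-5 + 0.2316 + 4.708×10^-6 + 0.03544 = 0.2671 K/W
Q = ΔT/ΣR = (549 K − 305.9 K)/0.2671 = 910 W

Q = 910 W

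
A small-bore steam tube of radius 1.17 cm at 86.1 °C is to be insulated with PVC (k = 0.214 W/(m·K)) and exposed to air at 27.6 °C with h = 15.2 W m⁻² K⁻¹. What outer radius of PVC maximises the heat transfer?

For a cylinder, r_cr = k_ins/h = 0.214/15.2 = 0.0141 m = 1.41 cm

r_cr = 1.41 cm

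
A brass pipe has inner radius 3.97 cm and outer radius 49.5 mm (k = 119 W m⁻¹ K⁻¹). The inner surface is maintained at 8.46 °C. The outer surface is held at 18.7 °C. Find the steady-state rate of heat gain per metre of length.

Q' = 34.7 kW/m

Q' = 2πk·ΔT/ln(r₂/r₁) = 2π × 119 × 10.24 / ln(0.0495/0.0397) = 34700 W/m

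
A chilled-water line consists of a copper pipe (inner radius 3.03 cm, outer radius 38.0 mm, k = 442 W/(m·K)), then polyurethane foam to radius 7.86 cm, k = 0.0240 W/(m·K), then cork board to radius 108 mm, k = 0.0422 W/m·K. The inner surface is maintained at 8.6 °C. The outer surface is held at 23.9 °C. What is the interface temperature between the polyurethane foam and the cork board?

Series thermal resistances, inner to outer:
  R'_copper = ln(0.0380/0.0303)/(2πk) = 0.2264/(2π·442) = 8.154×10^-5 m·K/W
  R'_polyurethane foam = ln(0.0786/0.0380)/(2πk) = 0.7268/(2π·0.0240) = 4.820 m·K/W
  R'_cork board = ln(0.108/0.0786)/(2πk) = 0.3178/(2π·0.0422) = 1.198 m·K/W
ΣR = 8.154×10^-5 + 4.820 + 1.198 = 6.018 m·K/W
Q' = ΔT/ΣR = (8.6 °C − 23.9 °C)/6.018 = -2.542 W/m
From the inner boundary to the polyurethane foam/cork board interface, ΣR_partial = 4.820 m·K/W.
T_interface = T_in − Q'·ΣR_partial = 8.6 °C − (-2.542)(4.820) = 20.9 °C

T = 20.9 °C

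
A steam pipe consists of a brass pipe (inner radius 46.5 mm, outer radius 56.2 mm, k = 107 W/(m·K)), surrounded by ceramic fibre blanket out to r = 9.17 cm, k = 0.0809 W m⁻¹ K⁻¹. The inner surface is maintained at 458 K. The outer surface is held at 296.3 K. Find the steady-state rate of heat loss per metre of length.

Treat each layer as a resistance in series:
  R'_brass = ln(0.0562/0.0465)/(2πk) = 0.1895/(2π·107) = 2.818×10^-4 m·K/W
  R'_ceramic fibre blanket = ln(0.0917/0.0562)/(2πk) = 0.4896/(2π·0.0809) = 0.9632 m·K/W
ΣR = 2.818×10^-4 + 0.9632 = 0.9635 m·K/W
Q' = ΔT/ΣR = (458 K − 296.3 K)/0.9635 = 168 W/m

Q' = 168 W/m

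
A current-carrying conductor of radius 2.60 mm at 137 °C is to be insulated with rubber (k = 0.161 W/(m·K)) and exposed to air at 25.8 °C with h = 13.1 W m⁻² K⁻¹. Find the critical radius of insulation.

For a cylinder, r_cr = k_ins/h = 0.161/13.1 = 0.0123 m = 1.23 cm

r_cr = 1.23 cm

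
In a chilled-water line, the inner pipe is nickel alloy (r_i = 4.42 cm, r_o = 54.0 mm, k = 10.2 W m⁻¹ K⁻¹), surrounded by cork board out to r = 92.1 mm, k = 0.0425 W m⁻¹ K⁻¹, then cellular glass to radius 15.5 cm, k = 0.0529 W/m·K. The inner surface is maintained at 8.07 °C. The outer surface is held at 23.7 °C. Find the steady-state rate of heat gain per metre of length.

Q' = 4.38 W/m

Series thermal resistances, inner to outer:
  R'_nickel alloy = ln(0.0540/0.0442)/(2πk) = 0.2003/(2π·10.2) = 0.003125 m·K/W
  R'_cork board = ln(0.0921/0.0540)/(2πk) = 0.5339/(2π·0.0425) = 1.999 m·K/W
  R'_cellular glass = ln(0.155/0.0921)/(2πk) = 0.5206/(2π·0.0529) = 1.566 m·K/W
ΣR = 0.003125 + 1.999 + 1.566 = 3.568 m·K/W
Q' = ΔT/ΣR = (8.07 °C − 23.7 °C)/3.568 = -4.38 W/m
(Negative Q' ⇒ heat flows inward; heat gain = 4.38 W/m.)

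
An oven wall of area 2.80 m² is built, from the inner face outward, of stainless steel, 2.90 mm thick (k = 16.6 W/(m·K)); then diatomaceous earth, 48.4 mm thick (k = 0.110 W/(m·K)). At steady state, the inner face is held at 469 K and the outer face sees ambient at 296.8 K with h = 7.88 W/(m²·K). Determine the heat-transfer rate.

Resistance network (inner→outer):
  R_stainless steel = L/(kA) = 0.00290/(16.6·2.80) = 6.239×10^-5 K/W
  R_diatomaceous earth = L/(kA) = 0.0484/(0.110·2.80) = 0.1571 K/W
  R_conv,out = 1/(hA) = 1/(7.88·2.80) = 0.04532 K/W
ΣR = 6.239×10^-5 + 0.1571 + 0.04532 = 0.2025 K/W
Q = ΔT/ΣR = (469 K − 296.8 K)/0.2025 = 850 W

Q = 850 W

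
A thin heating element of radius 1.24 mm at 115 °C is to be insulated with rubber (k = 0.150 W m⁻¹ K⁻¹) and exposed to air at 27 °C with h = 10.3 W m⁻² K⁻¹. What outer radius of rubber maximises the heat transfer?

For a cylinder, r_cr = k_ins/h = 0.150/10.3 = 0.0146 m = 1.46 cm

r_cr = 1.46 cm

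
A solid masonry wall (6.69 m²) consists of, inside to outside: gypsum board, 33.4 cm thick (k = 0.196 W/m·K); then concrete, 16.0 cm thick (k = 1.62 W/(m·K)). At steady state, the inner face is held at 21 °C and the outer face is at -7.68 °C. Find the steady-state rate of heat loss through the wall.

Q = 106 W

Series thermal resistances, inner to outer:
  R_gypsum board = L/(kA) = 0.334/(0.196·6.69) = 0.2547 K/W
  R_concrete = L/(kA) = 0.160/(1.62·6.69) = 0.01476 K/W
ΣR = 0.2547 + 0.01476 = 0.2695 K/W
Q = ΔT/ΣR = (21 °C − -7.68 °C)/0.2695 = 106 W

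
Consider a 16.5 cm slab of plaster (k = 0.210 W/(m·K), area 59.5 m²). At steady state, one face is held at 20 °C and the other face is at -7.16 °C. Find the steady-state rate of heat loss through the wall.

Q = kA·ΔT/L = 0.210 × 59.5 × |20 °C − -7.16 °C| / 0.165 = 2060 W

Q = 2.06 kW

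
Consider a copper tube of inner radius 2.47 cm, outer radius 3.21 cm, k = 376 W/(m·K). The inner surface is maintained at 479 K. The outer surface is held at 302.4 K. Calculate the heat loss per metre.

Q' = 1590 kW/m

Q' = 2πk·ΔT/ln(r₂/r₁) = 2π × 376 × 176.6 / ln(0.0321/0.0247) = 1.59×10^6 W/m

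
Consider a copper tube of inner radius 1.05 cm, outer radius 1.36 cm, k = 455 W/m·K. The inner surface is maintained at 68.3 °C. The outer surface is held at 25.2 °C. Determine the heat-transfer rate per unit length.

Q' = 476 kW/m

Q' = 2πk·ΔT/ln(r₂/r₁) = 2π × 455 × 43.1 / ln(0.0136/0.0105) = 4.76×10^5 W/m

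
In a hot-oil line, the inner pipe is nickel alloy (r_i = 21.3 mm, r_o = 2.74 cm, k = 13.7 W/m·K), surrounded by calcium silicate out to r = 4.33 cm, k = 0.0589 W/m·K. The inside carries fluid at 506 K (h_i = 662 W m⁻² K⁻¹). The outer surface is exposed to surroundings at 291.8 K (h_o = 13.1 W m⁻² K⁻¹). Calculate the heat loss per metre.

Q' = 140 W/m

Treat each layer as a resistance in series:
  R'_conv,in = 1/(2πr h) = 1/(2π·0.0213·662) = 0.01129 m·K/W
  R'_nickel alloy = ln(0.0274/0.0213)/(2πk) = 0.2518/(2π·13.7) = 0.002926 m·K/W
  R'_calcium silicate = ln(0.0433/0.0274)/(2πk) = 0.4576/(2π·0.0589) = 1.237 m·K/W
  R'_conv,out = 1/(2πr h) = 1/(2π·0.0433·13.1) = 0.2806 m·K/W
ΣR = 0.01129 + 0.002926 + 1.237 + 0.2806 = 1.532 m·K/W
Q' = ΔT/ΣR = (506 K − 291.8 K)/1.532 = 140 W/m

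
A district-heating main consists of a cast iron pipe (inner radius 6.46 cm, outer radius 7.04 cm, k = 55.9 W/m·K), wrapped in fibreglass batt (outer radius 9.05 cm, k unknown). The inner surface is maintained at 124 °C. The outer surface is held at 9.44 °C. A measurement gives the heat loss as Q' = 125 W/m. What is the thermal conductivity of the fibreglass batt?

ΣR = ΔT/Q' = |124 − 9.44|/125 = 0.9165 m·K/W
Known resistances:
  R'_cast iron = ln(0.0704/0.0646)/(2πk) = 0.08598/(2π·55.9) = 2.448×10^-4 m·K/W
R_fibreglass batt = ΣR − ΣR_known = 0.9165 − 2.448×10^-4 = 0.9163 m·K/W
ln(r₂/r₁)/(2πk) = 0.9163 ⇒ k = 0.2512/(2π·0.9163) = 0.0436 W/m·K

k = 0.0436 W/m·K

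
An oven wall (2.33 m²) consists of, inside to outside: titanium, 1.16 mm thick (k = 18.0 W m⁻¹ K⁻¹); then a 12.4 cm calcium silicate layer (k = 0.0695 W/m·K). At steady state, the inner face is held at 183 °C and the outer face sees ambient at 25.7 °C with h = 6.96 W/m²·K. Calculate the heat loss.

Treat each layer as a resistance in series:
  R_titanium = L/(kA) = 0.00116/(18.0·2.33) = 2.766×10^-5 K/W
  R_calcium silicate = L/(kA) = 0.124/(0.0695·2.33) = 0.7657 K/W
  R_conv,out = 1/(hA) = 1/(6.96·2.33) = 0.06166 K/W
ΣR = 2.766×10^-5 + 0.7657 + 0.06166 = 0.8274 K/W
Q = ΔT/ΣR = (183 °C − 25.7 °C)/0.8274 = 190 W

Q = 190 W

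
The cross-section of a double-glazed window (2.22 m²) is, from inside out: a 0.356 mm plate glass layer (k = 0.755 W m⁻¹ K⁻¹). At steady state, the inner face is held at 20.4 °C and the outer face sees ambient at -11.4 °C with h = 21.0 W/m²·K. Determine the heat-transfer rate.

Q = 1470 W

Resistance network (inner→outer):
  R_plate glass = L/(kA) = 3.56×10^-4/(0.755·2.22) = 2.124×10^-4 K/W
  R_conv,out = 1/(hA) = 1/(21.0·2.22) = 0.02145 K/W
ΣR = 2.124×10^-4 + 0.02145 = 0.02166 K/W
Q = ΔT/ΣR = (20.4 °C − -11.4 °C)/0.02166 = 1470 W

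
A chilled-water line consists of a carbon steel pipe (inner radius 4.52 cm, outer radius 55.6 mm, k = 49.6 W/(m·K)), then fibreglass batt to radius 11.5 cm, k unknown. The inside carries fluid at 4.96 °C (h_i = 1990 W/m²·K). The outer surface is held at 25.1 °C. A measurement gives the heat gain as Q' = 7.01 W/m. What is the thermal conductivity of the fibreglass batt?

ΣR = ΔT/Q' = |4.96 − 25.1|/7.01 = 2.873 m·K/W
Known resistances:
  R'_conv,in = 1/(2πr h) = 1/(2π·0.0452·1990) = 0.001769 m·K/W
  R'_carbon steel = ln(0.0556/0.0452)/(2πk) = 0.2071/(2π·49.6) = 6.645×10^-4 m·K/W
R_fibreglass batt = ΣR − ΣR_known = 2.873 − 0.002433 = 2.871 m·K/W
ln(r₂/r₁)/(2πk) = 2.871 ⇒ k = 0.7267/(2π·2.871) = 0.0403 W/m·K

k = 0.0403 W/m·K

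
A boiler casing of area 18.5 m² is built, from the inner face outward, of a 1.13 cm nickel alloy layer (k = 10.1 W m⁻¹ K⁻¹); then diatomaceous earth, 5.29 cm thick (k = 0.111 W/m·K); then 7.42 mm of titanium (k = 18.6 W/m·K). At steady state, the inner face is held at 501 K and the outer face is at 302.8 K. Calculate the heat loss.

Q = 7.67 kW

Resistance network (inner→outer):
  R_nickel alloy = L/(kA) = 0.0113/(10.1·18.5) = 6.048×10^-5 K/W
  R_diatomaceous earth = L/(kA) = 0.0529/(0.111·18.5) = 0.02576 K/W
  R_titanium = L/(kA) = 0.00742/(18.6·18.5) = 2.156×10^-5 K/W
ΣR = 6.048×10^-5 + 0.02576 + 2.156×10^-5 = 0.02584 K/W
Q = ΔT/ΣR = (501 K − 302.8 K)/0.02584 = 7670 W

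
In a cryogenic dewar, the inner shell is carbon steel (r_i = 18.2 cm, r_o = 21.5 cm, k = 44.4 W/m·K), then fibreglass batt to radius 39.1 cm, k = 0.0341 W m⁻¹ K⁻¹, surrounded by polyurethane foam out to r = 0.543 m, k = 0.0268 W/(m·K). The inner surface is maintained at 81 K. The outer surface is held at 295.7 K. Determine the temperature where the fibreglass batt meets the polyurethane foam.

T = 230.6 K

Treat each layer as a resistance in series:
  R_carbon steel = (1/0.182 − 1/0.215)/(4πk) = 0.8433/(4π·44.4) = 0.001512 K/W
  R_fibreglass batt = (1/0.215 − 1/0.391)/(4πk) = 2.094/(4π·0.0341) = 4.886 K/W
  R_polyurethane foam = (1/0.391 − 1/0.543)/(4πk) = 0.7159/(4π·0.0268) = 2.126 K/W
ΣR = 0.001512 + 4.886 + 2.126 = 7.014 K/W
Q = ΔT/ΣR = (81 K − 295.7 K)/7.014 = -30.61 W
From the inner boundary to the fibreglass batt/polyurethane foam interface, ΣR_partial = 4.888 K/W.
T_interface = T_in − Q·ΣR_partial = 81 K − (-30.61)(4.888) = 230.6 K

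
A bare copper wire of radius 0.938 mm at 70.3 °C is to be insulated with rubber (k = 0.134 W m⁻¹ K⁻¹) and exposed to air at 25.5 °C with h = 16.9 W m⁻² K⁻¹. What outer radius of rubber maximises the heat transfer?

For a cylinder, r_cr = k_ins/h = 0.134/16.9 = 0.00793 m = 0.793 cm

r_cr = 0.793 cm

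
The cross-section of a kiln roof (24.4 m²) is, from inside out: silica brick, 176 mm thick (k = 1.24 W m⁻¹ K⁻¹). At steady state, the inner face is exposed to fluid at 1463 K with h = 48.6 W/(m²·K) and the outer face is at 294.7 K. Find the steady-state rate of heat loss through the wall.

Treat each layer as a resistance in series:
  R_conv,in = 1/(hA) = 1/(48.6·24.4) = 8.433×10^-4 K/W
  R_silica brick = L/(kA) = 0.176/(1.24·24.4) = 0.005817 K/W
ΣR = 8.433×10^-4 + 0.005817 = 0.006660 K/W
Q = ΔT/ΣR = (1463 K − 294.7 K)/0.006660 = 1.75×10^5 W

Q = 175 kW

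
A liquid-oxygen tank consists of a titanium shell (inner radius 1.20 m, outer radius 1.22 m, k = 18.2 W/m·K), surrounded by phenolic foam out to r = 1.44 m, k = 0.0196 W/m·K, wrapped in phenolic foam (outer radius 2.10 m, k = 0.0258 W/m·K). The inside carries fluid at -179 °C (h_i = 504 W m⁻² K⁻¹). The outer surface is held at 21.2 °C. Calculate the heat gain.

Q = 169 W

Series thermal resistances, inner to outer:
  R_conv,in = 1/(4πr²h) = 1/(4π·1.20²·504) = 1.096×10^-4 K/W
  R_titanium = (1/1.20 − 1/1.22)/(4πk) = 0.01366/(4π·18.2) = 5.973×10^-5 K/W
  R_phenolic foam = (1/1.22 − 1/1.44)/(4πk) = 0.1252/(4π·0.0196) = 0.5084 K/W
  R_phenolic foam = (1/1.44 − 1/2.10)/(4πk) = 0.2183/(4π·0.0258) = 0.6732 K/W
ΣR = 1.096×10^-4 + 5.973×10^-5 + 0.5084 + 0.6732 = 1.182 K/W
Q = ΔT/ΣR = (-179 °C − 21.2 °C)/1.182 = -169 W
(Negative Q ⇒ heat flows inward; heat gain = 169 W.)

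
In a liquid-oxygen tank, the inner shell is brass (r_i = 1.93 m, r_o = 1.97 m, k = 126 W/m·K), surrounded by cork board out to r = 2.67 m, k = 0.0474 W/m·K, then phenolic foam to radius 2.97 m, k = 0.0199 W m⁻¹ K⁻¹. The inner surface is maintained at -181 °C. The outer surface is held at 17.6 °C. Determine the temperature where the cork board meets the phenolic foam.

Treat each layer as a resistance in series:
  R_brass = (1/1.93 − 1/1.97)/(4πk) = 0.01052/(4π·126) = 6.644×10^-6 K/W
  R_cork board = (1/1.97 − 1/2.67)/(4πk) = 0.1331/(4π·0.0474) = 0.2234 K/W
  R_phenolic foam = (1/2.67 − 1/2.97)/(4πk) = 0.03783/(4π·0.0199) = 0.1513 K/W
ΣR = 6.644×10^-6 + 0.2234 + 0.1513 = 0.3747 K/W
Q = ΔT/ΣR = (-181 °C − 17.6 °C)/0.3747 = -530.0 W
From the inner boundary to the cork board/phenolic foam interface, ΣR_partial = 0.2234 K/W.
T_interface = T_in − Q·ΣR_partial = -181 °C − (-530.0)(0.2234) = -62.6 °C

T = -62.6 °C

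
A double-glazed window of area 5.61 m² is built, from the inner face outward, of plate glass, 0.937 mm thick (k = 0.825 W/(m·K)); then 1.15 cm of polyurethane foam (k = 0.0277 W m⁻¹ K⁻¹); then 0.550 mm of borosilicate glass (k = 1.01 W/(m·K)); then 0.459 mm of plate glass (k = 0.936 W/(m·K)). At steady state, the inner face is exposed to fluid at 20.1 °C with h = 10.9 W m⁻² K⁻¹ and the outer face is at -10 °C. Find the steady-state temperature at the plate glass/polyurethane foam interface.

Resistance network (inner→outer):
  R_conv,in = 1/(hA) = 1/(10.9·5.61) = 0.01635 K/W
  R_plate glass = L/(kA) = 9.37×10^-4/(0.825·5.61) = 2.025×10^-4 K/W
  R_polyurethane foam = L/(kA) = 0.0115/(0.0277·5.61) = 0.07400 K/W
  R_borosilicate glass = L/(kA) = 5.50×10^-4/(1.01·5.61) = 9.707×10^-5 K/W
  R_plate glass = L/(kA) = 4.59×10^-4/(0.936·5.61) = 8.741×10^-5 K/W
ΣR = 0.01635 + 2.025×10^-4 + 0.07400 + 9.707×10^-5 + 8.741×10^-5 = 0.09074 K/W
Q = ΔT/ΣR = (20.1 °C − -10 °C)/0.09074 = 331.7 W
From the inner boundary to the plate glass/polyurethane foam interface, ΣR_partial = 0.01655 K/W.
T_interface = T_in − Q·ΣR_partial = 20.1 °C − (331.7)(0.01655) = 14.6 °C

T = 14.6 °C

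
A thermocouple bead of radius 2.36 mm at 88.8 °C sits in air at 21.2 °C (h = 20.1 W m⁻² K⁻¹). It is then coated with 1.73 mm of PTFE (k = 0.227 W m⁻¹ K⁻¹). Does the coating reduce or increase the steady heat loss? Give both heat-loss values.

Critical radius for a sphere: r_cr = 2k/h = 0.0226 m = 2.26 cm.
Outer radius after coating: r₂ = 0.00236 + 0.00173 = 0.00409 m.
Since r₁ < r_cr and r₂ ≤ r_cr, the coating moves toward the maximum at r_cr — heat loss rises.
Bare: R = 1/(4πr₁²h) = 710.8 K/W; Q = 67.6/710.8 = 0.0951 W.
Coated: R = R_cond + R_conv = 299.5 K/W; Q = 67.6/299.5 = 0.226 W.

increases: 0.0951 → 0.226 W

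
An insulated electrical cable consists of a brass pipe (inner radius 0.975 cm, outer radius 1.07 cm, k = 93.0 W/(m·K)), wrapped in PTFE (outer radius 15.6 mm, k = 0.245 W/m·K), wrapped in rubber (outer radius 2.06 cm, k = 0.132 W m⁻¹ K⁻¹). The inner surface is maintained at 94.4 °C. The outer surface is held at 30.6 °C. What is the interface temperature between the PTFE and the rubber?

Treat each layer as a resistance in series:
  R'_brass = ln(0.0107/0.00975)/(2πk) = 0.09298/(2π·93.0) = 1.591×10^-4 m·K/W
  R'_PTFE = ln(0.0156/0.0107)/(2πk) = 0.3770/(2π·0.245) = 0.2449 m·K/W
  R'_rubber = ln(0.0206/0.0156)/(2πk) = 0.2780/(2π·0.132) = 0.3352 m·K/W
ΣR = 1.591×10^-4 + 0.2449 + 0.3352 = 0.5803 m·K/W
Q' = ΔT/ΣR = (94.4 °C − 30.6 °C)/0.5803 = 109.9 W/m
From the inner boundary to the PTFE/rubber interface, ΣR_partial = 0.2451 m·K/W.
T_interface = T_in − Q'·ΣR_partial = 94.4 °C − (109.9)(0.2451) = 67.5 °C

T = 67.5 °C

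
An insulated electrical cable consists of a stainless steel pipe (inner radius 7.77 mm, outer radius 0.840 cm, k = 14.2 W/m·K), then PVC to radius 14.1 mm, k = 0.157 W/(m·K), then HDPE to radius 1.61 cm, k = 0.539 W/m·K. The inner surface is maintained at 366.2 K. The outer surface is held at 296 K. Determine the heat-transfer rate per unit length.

Treat each layer as a resistance in series:
  R'_stainless steel = ln(0.00840/0.00777)/(2πk) = 0.07796/(2π·14.2) = 8.738×10^-4 m·K/W
  R'_PVC = ln(0.0141/0.00840)/(2πk) = 0.5179/(2π·0.157) = 0.5251 m·K/W
  R'_HDPE = ln(0.0161/0.0141)/(2πk) = 0.1326/(2π·0.539) = 0.03917 m·K/W
ΣR = 8.738×10^-4 + 0.5251 + 0.03917 = 0.5651 m·K/W
Q' = ΔT/ΣR = (366.2 K − 296 K)/0.5651 = 124 W/m

Q' = 124 W/m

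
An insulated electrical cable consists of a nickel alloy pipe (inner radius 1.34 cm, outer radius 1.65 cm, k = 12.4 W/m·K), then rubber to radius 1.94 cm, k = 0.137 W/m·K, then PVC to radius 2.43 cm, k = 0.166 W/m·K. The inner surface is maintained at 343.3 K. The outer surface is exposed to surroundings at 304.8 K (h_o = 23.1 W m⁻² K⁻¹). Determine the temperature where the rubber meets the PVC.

T = 332.7 K

Treat each layer as a resistance in series:
  R'_nickel alloy = ln(0.0165/0.0134)/(2πk) = 0.2081/(2π·12.4) = 0.002671 m·K/W
  R'_rubber = ln(0.0194/0.0165)/(2πk) = 0.1619/(2π·0.137) = 0.1881 m·K/W
  R'_PVC = ln(0.0243/0.0194)/(2πk) = 0.2252/(2π·0.166) = 0.2159 m·K/W
  R'_conv,out = 1/(2πr h) = 1/(2π·0.0243·23.1) = 0.2835 m·K/W
ΣR = 0.002671 + 0.1881 + 0.2159 + 0.2835 = 0.6902 m·K/W
Q' = ΔT/ΣR = (343.3 K − 304.8 K)/0.6902 = 55.78 W/m
From the inner boundary to the rubber/PVC interface, ΣR_partial = 0.1908 m·K/W.
T_interface = T_in − Q'·ΣR_partial = 343.3 K − (55.78)(0.1908) = 332.7 K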